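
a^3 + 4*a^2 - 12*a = a*(a - 2)*(a + 6)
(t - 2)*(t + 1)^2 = t^3 - 3*t - 2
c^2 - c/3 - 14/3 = (c - 7/3)*(c + 2)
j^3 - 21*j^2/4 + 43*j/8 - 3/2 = (j - 4)*(j - 3/4)*(j - 1/2)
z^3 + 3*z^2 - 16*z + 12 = (z - 2)*(z - 1)*(z + 6)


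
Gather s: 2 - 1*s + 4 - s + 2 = 8 - 2*s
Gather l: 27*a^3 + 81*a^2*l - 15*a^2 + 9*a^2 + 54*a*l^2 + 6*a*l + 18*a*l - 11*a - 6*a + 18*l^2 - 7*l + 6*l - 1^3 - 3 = 27*a^3 - 6*a^2 - 17*a + l^2*(54*a + 18) + l*(81*a^2 + 24*a - 1) - 4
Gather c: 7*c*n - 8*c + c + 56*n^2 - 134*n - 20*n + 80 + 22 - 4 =c*(7*n - 7) + 56*n^2 - 154*n + 98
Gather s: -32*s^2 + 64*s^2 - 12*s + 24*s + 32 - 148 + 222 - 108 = 32*s^2 + 12*s - 2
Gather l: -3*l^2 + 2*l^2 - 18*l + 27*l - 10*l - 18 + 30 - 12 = -l^2 - l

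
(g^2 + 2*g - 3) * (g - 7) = g^3 - 5*g^2 - 17*g + 21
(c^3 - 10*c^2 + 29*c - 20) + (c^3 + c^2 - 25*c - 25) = 2*c^3 - 9*c^2 + 4*c - 45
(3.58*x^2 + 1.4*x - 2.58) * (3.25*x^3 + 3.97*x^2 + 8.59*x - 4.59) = 11.635*x^5 + 18.7626*x^4 + 27.9252*x^3 - 14.6488*x^2 - 28.5882*x + 11.8422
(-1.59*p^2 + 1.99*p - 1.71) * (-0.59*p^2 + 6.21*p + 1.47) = 0.9381*p^4 - 11.048*p^3 + 11.0295*p^2 - 7.6938*p - 2.5137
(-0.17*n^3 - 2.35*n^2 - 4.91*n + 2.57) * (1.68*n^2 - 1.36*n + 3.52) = -0.2856*n^5 - 3.7168*n^4 - 5.6512*n^3 + 2.7232*n^2 - 20.7784*n + 9.0464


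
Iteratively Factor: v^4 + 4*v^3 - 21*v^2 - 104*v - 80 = (v - 5)*(v^3 + 9*v^2 + 24*v + 16) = (v - 5)*(v + 4)*(v^2 + 5*v + 4) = (v - 5)*(v + 1)*(v + 4)*(v + 4)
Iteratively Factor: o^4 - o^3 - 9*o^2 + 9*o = (o)*(o^3 - o^2 - 9*o + 9) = o*(o - 3)*(o^2 + 2*o - 3) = o*(o - 3)*(o - 1)*(o + 3)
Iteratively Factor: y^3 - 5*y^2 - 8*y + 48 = (y - 4)*(y^2 - y - 12) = (y - 4)^2*(y + 3)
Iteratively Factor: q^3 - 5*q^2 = (q)*(q^2 - 5*q) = q^2*(q - 5)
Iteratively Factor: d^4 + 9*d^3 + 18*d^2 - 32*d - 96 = (d + 4)*(d^3 + 5*d^2 - 2*d - 24) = (d + 3)*(d + 4)*(d^2 + 2*d - 8) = (d + 3)*(d + 4)^2*(d - 2)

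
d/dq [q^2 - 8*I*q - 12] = 2*q - 8*I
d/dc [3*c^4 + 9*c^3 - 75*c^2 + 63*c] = 12*c^3 + 27*c^2 - 150*c + 63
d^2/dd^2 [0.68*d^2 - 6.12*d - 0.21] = 1.36000000000000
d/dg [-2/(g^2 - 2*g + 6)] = 4*(g - 1)/(g^2 - 2*g + 6)^2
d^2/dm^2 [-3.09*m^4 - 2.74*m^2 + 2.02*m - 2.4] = -37.08*m^2 - 5.48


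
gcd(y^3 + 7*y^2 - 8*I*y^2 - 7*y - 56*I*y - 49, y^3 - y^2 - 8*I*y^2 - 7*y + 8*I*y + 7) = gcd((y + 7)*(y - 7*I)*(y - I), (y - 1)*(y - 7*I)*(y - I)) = y^2 - 8*I*y - 7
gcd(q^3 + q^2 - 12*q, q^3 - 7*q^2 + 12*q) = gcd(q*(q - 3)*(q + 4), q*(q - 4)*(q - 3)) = q^2 - 3*q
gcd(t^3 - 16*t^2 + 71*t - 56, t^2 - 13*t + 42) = t - 7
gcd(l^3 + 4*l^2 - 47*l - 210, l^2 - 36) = l + 6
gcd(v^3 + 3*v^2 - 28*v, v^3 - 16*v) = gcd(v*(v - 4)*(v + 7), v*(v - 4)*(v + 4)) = v^2 - 4*v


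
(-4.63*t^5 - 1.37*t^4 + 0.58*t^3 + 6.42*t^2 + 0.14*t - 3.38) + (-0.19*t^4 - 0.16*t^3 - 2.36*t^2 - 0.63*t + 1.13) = -4.63*t^5 - 1.56*t^4 + 0.42*t^3 + 4.06*t^2 - 0.49*t - 2.25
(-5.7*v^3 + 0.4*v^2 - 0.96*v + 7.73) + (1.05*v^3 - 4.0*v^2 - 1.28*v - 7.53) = -4.65*v^3 - 3.6*v^2 - 2.24*v + 0.2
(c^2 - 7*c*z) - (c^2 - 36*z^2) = -7*c*z + 36*z^2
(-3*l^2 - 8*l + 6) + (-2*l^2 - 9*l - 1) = -5*l^2 - 17*l + 5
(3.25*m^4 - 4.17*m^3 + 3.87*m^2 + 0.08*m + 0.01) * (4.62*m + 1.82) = 15.015*m^5 - 13.3504*m^4 + 10.29*m^3 + 7.413*m^2 + 0.1918*m + 0.0182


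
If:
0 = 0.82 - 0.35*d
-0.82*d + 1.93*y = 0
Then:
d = 2.34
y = 1.00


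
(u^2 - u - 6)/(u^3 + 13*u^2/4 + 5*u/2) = 4*(u - 3)/(u*(4*u + 5))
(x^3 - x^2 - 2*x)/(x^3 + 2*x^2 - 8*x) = (x + 1)/(x + 4)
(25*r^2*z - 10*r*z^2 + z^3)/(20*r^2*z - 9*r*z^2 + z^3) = (-5*r + z)/(-4*r + z)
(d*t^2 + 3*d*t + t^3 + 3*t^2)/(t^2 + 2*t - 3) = t*(d + t)/(t - 1)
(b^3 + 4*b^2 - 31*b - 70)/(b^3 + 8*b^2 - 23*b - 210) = (b + 2)/(b + 6)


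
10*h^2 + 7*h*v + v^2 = (2*h + v)*(5*h + v)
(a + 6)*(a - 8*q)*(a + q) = a^3 - 7*a^2*q + 6*a^2 - 8*a*q^2 - 42*a*q - 48*q^2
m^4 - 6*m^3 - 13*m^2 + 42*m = m*(m - 7)*(m - 2)*(m + 3)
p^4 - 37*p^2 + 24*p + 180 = (p - 5)*(p - 3)*(p + 2)*(p + 6)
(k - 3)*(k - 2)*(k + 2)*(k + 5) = k^4 + 2*k^3 - 19*k^2 - 8*k + 60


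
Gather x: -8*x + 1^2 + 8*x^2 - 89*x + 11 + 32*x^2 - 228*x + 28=40*x^2 - 325*x + 40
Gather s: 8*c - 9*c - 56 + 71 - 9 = 6 - c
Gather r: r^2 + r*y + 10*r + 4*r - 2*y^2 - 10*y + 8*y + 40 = r^2 + r*(y + 14) - 2*y^2 - 2*y + 40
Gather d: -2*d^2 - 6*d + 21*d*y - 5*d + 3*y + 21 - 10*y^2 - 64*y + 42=-2*d^2 + d*(21*y - 11) - 10*y^2 - 61*y + 63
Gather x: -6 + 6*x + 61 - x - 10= 5*x + 45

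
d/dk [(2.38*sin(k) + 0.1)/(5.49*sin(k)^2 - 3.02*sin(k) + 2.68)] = (-13.0662*sin(k)^2 - 1.098*sin(k) + 6.6804)*cos(k)/(30.1401*sin(k)^4 - 33.1596*sin(k)^3 + 38.5468*sin(k)^2 - 16.1872*sin(k) + 7.1824)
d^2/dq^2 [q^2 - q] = 2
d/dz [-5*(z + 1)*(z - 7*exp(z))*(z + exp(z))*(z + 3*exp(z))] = 15*z^3*exp(z) - 20*z^3 + 250*z^2*exp(2*z) + 60*z^2*exp(z) - 15*z^2 + 315*z*exp(3*z) + 500*z*exp(2*z) + 30*z*exp(z) + 420*exp(3*z) + 125*exp(2*z)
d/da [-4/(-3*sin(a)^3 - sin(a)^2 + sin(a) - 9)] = 4*(-9*sin(a)^2 - 2*sin(a) + 1)*cos(a)/(3*sin(a)^3 + sin(a)^2 - sin(a) + 9)^2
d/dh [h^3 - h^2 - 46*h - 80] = 3*h^2 - 2*h - 46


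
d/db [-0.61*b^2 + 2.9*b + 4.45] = 2.9 - 1.22*b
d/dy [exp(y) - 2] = exp(y)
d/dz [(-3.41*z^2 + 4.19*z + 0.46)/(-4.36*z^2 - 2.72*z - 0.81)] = (27.5436*z^2 + 9.5354*z - 2.1427)/(19.0096*z^4 + 23.7184*z^3 + 14.4616*z^2 + 4.4064*z + 0.6561)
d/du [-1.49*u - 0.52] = -1.49000000000000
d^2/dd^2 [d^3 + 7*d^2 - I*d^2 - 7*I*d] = 6*d + 14 - 2*I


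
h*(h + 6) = h^2 + 6*h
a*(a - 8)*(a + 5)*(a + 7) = a^4 + 4*a^3 - 61*a^2 - 280*a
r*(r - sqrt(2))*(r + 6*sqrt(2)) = r^3 + 5*sqrt(2)*r^2 - 12*r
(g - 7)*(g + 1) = g^2 - 6*g - 7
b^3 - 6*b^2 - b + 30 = (b - 5)*(b - 3)*(b + 2)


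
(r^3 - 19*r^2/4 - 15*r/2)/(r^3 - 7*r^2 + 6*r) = (r + 5/4)/(r - 1)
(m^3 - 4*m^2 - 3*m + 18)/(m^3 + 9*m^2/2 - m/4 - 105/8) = 8*(m^3 - 4*m^2 - 3*m + 18)/(8*m^3 + 36*m^2 - 2*m - 105)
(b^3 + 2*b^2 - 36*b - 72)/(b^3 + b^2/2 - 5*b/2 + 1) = 2*(b^2 - 36)/(2*b^2 - 3*b + 1)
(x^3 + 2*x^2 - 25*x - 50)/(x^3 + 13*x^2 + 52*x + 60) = (x - 5)/(x + 6)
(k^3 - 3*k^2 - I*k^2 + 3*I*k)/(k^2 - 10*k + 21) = k*(k - I)/(k - 7)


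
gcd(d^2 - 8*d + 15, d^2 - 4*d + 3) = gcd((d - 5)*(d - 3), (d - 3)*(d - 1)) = d - 3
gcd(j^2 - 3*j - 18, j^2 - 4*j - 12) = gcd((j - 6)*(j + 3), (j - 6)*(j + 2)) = j - 6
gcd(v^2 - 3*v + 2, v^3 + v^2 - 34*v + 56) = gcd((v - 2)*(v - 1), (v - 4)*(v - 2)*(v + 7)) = v - 2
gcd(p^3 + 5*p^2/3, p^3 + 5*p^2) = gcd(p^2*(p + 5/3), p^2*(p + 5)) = p^2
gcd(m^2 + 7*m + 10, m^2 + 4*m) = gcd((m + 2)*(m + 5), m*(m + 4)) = 1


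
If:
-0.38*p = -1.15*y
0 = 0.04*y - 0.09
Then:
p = 6.81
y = 2.25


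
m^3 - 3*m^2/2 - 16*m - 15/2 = (m - 5)*(m + 1/2)*(m + 3)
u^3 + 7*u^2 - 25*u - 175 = (u - 5)*(u + 5)*(u + 7)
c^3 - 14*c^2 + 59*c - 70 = (c - 7)*(c - 5)*(c - 2)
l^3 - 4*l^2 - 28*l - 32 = (l - 8)*(l + 2)^2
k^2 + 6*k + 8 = (k + 2)*(k + 4)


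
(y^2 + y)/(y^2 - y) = (y + 1)/(y - 1)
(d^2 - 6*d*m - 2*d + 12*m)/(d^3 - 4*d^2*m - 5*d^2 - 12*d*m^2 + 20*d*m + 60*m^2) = (d - 2)/(d^2 + 2*d*m - 5*d - 10*m)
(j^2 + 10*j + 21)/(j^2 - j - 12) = (j + 7)/(j - 4)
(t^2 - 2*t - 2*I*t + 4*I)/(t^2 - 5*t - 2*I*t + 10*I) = (t - 2)/(t - 5)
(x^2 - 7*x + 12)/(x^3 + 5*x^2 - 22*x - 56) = (x - 3)/(x^2 + 9*x + 14)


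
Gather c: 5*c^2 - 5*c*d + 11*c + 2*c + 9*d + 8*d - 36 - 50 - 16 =5*c^2 + c*(13 - 5*d) + 17*d - 102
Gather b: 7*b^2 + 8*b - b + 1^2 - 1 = 7*b^2 + 7*b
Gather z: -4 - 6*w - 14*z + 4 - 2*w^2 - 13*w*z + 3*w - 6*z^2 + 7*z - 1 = -2*w^2 - 3*w - 6*z^2 + z*(-13*w - 7) - 1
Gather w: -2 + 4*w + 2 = 4*w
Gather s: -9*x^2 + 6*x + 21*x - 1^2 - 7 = -9*x^2 + 27*x - 8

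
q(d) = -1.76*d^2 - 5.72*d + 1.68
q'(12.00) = -47.96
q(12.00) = -320.40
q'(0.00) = -5.72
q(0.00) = 1.68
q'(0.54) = -7.62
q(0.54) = -1.92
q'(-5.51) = 13.68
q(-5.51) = -20.24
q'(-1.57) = -0.19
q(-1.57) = 6.32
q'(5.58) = -25.36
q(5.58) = -85.04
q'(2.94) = -16.07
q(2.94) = -30.35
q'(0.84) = -8.68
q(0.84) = -4.37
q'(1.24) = -10.08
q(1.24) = -8.12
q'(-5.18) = 12.51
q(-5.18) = -15.92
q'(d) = -3.52*d - 5.72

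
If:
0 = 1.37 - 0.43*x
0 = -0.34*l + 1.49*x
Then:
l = 13.96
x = 3.19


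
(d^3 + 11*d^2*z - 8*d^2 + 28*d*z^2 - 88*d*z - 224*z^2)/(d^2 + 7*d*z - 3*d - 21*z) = (d^2 + 4*d*z - 8*d - 32*z)/(d - 3)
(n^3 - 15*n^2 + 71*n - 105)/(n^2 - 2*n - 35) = (n^2 - 8*n + 15)/(n + 5)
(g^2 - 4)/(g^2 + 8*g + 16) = (g^2 - 4)/(g^2 + 8*g + 16)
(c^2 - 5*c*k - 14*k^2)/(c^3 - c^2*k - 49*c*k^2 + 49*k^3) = (c + 2*k)/(c^2 + 6*c*k - 7*k^2)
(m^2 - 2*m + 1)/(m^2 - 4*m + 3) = (m - 1)/(m - 3)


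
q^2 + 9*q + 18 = (q + 3)*(q + 6)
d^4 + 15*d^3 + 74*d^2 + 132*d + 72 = (d + 1)*(d + 2)*(d + 6)^2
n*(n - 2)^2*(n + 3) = n^4 - n^3 - 8*n^2 + 12*n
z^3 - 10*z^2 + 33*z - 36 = (z - 4)*(z - 3)^2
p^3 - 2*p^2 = p^2*(p - 2)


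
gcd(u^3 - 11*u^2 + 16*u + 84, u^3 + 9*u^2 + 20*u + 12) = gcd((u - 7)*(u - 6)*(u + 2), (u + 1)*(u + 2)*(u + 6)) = u + 2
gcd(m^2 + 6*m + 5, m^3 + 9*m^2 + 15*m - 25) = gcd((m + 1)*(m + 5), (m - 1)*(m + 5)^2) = m + 5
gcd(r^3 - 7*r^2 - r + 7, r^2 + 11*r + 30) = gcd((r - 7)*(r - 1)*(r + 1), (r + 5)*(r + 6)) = 1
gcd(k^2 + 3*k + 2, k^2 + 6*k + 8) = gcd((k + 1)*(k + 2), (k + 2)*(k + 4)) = k + 2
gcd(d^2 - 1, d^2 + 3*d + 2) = d + 1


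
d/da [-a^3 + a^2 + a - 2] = -3*a^2 + 2*a + 1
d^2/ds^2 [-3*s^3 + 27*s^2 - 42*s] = 54 - 18*s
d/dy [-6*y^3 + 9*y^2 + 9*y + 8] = -18*y^2 + 18*y + 9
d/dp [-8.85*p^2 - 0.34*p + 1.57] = -17.7*p - 0.34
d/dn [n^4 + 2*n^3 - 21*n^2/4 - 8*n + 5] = 4*n^3 + 6*n^2 - 21*n/2 - 8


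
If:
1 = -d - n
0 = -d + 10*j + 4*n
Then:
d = -n - 1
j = -n/2 - 1/10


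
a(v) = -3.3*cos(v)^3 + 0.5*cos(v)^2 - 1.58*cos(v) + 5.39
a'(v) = 9.9*sin(v)*cos(v)^2 - 1.0*sin(v)*cos(v) + 1.58*sin(v)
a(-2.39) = 8.10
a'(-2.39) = -5.19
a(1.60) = 5.44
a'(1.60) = 1.62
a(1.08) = 4.41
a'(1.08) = 2.92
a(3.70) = 9.10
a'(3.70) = -5.06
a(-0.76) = 3.25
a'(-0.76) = -4.17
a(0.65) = 2.78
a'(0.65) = 4.27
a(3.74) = 8.90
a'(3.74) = -5.16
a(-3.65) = 9.35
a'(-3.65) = 4.87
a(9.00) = 9.74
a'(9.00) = 4.41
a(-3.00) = 10.65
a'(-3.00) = -1.73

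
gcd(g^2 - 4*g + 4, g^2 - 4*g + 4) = g^2 - 4*g + 4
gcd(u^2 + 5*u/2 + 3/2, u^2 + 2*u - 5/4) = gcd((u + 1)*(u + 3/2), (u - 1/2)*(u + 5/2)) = 1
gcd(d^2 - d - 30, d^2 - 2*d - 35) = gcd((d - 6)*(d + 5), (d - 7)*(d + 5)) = d + 5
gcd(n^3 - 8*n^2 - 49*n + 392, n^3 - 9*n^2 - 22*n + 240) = n - 8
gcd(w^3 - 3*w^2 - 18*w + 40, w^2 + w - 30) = w - 5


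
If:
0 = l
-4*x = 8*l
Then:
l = 0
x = 0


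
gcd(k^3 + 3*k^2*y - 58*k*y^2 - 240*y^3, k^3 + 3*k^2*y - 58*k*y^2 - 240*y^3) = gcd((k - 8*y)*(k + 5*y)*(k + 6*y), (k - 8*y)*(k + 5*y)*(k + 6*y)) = -k^3 - 3*k^2*y + 58*k*y^2 + 240*y^3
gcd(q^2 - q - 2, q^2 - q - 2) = q^2 - q - 2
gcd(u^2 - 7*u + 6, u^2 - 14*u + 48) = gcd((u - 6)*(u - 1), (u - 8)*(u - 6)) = u - 6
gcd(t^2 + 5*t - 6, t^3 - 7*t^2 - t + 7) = t - 1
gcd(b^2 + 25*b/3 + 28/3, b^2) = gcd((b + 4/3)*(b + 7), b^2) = 1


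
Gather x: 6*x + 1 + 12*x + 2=18*x + 3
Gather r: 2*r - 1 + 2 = 2*r + 1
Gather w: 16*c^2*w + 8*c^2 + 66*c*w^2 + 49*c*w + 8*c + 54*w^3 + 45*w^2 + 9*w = 8*c^2 + 8*c + 54*w^3 + w^2*(66*c + 45) + w*(16*c^2 + 49*c + 9)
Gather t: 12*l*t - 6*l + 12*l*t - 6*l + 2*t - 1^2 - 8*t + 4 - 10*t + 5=-12*l + t*(24*l - 16) + 8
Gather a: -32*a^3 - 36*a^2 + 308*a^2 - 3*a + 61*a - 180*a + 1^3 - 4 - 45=-32*a^3 + 272*a^2 - 122*a - 48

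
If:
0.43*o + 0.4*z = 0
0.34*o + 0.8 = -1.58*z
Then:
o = 0.59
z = -0.63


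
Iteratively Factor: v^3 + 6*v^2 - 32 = (v + 4)*(v^2 + 2*v - 8) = (v - 2)*(v + 4)*(v + 4)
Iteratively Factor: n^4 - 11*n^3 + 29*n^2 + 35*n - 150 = (n - 5)*(n^3 - 6*n^2 - n + 30) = (n - 5)*(n - 3)*(n^2 - 3*n - 10) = (n - 5)*(n - 3)*(n + 2)*(n - 5)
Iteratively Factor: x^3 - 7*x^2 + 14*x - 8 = (x - 2)*(x^2 - 5*x + 4) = (x - 2)*(x - 1)*(x - 4)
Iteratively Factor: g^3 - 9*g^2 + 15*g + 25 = (g - 5)*(g^2 - 4*g - 5) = (g - 5)^2*(g + 1)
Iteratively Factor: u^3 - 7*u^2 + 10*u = (u - 5)*(u^2 - 2*u) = u*(u - 5)*(u - 2)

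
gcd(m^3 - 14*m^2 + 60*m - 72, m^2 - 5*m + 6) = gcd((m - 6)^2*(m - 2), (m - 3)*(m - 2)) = m - 2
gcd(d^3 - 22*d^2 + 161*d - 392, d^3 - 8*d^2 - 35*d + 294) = d^2 - 14*d + 49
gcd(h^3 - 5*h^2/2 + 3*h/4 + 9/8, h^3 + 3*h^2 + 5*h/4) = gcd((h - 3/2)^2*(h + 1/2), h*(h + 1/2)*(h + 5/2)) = h + 1/2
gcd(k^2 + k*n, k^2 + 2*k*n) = k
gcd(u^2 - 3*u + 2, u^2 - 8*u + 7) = u - 1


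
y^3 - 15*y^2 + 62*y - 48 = (y - 8)*(y - 6)*(y - 1)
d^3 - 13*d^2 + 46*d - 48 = (d - 8)*(d - 3)*(d - 2)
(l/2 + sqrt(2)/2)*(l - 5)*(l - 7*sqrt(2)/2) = l^3/2 - 5*l^2/2 - 5*sqrt(2)*l^2/4 - 7*l/2 + 25*sqrt(2)*l/4 + 35/2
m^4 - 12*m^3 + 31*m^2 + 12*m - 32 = (m - 8)*(m - 4)*(m - 1)*(m + 1)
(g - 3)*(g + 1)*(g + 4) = g^3 + 2*g^2 - 11*g - 12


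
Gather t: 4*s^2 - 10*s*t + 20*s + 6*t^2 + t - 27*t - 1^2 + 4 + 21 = 4*s^2 + 20*s + 6*t^2 + t*(-10*s - 26) + 24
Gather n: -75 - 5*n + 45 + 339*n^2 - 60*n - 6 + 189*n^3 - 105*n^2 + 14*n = 189*n^3 + 234*n^2 - 51*n - 36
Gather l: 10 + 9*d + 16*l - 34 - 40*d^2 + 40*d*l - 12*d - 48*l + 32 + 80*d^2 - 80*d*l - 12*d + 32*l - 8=40*d^2 - 40*d*l - 15*d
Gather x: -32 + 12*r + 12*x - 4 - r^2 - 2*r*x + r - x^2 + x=-r^2 + 13*r - x^2 + x*(13 - 2*r) - 36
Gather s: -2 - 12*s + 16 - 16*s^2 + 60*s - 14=-16*s^2 + 48*s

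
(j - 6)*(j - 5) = j^2 - 11*j + 30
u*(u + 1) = u^2 + u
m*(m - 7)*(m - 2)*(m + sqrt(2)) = m^4 - 9*m^3 + sqrt(2)*m^3 - 9*sqrt(2)*m^2 + 14*m^2 + 14*sqrt(2)*m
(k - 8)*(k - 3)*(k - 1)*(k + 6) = k^4 - 6*k^3 - 37*k^2 + 186*k - 144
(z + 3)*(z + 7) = z^2 + 10*z + 21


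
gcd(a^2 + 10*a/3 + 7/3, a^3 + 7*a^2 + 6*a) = a + 1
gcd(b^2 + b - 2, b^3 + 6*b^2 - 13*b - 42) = b + 2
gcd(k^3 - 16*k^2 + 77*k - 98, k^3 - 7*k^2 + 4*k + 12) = k - 2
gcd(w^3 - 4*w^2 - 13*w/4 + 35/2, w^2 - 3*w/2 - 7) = w^2 - 3*w/2 - 7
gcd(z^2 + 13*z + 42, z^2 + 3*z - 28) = z + 7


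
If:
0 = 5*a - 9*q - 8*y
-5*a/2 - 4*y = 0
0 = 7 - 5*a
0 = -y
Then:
No Solution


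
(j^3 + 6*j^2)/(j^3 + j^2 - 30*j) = j/(j - 5)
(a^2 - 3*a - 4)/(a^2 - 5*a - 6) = (a - 4)/(a - 6)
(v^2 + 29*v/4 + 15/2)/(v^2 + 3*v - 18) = (v + 5/4)/(v - 3)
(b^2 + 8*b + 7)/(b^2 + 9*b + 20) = (b^2 + 8*b + 7)/(b^2 + 9*b + 20)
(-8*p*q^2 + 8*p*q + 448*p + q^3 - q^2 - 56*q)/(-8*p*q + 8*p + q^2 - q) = (q^2 - q - 56)/(q - 1)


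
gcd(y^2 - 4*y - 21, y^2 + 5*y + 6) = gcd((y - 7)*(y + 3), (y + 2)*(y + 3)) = y + 3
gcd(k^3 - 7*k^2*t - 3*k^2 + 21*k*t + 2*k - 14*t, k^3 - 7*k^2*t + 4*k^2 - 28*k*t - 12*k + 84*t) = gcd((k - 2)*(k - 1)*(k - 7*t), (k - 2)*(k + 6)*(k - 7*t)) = -k^2 + 7*k*t + 2*k - 14*t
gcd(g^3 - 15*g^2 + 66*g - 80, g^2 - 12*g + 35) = g - 5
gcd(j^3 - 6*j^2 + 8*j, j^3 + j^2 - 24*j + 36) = j - 2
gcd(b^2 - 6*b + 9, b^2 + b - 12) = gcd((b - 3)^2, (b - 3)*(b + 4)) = b - 3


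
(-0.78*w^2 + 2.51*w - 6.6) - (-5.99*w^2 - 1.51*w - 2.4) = 5.21*w^2 + 4.02*w - 4.2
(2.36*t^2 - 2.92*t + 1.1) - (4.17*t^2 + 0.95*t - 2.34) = -1.81*t^2 - 3.87*t + 3.44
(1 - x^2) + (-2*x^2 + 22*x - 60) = -3*x^2 + 22*x - 59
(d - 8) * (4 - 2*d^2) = -2*d^3 + 16*d^2 + 4*d - 32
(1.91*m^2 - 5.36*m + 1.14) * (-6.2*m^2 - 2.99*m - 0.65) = -11.842*m^4 + 27.5211*m^3 + 7.7169*m^2 + 0.0754000000000006*m - 0.741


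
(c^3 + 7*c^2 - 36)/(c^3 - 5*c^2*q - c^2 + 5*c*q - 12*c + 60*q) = (-c^2 - 4*c + 12)/(-c^2 + 5*c*q + 4*c - 20*q)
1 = 1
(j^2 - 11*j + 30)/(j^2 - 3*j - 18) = (j - 5)/(j + 3)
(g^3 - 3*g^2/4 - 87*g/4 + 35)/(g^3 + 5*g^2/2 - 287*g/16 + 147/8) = 4*(g^2 + g - 20)/(4*g^2 + 17*g - 42)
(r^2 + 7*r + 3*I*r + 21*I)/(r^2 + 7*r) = (r + 3*I)/r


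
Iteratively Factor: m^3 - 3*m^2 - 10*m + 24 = (m + 3)*(m^2 - 6*m + 8) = (m - 2)*(m + 3)*(m - 4)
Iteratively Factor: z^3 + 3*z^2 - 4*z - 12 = (z + 3)*(z^2 - 4) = (z - 2)*(z + 3)*(z + 2)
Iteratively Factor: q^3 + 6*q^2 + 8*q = (q + 4)*(q^2 + 2*q) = q*(q + 4)*(q + 2)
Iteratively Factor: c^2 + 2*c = (c)*(c + 2)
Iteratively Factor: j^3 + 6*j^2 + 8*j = (j + 4)*(j^2 + 2*j) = j*(j + 4)*(j + 2)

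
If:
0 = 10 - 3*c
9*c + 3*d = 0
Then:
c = 10/3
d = -10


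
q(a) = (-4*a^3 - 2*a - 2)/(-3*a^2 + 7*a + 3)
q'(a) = (6*a - 7)*(-4*a^3 - 2*a - 2)/(-3*a^2 + 7*a + 3)^2 + (-12*a^2 - 2)/(-3*a^2 + 7*a + 3) = 2*(6*a^4 - 28*a^3 - 21*a^2 - 6*a + 4)/(9*a^4 - 42*a^3 + 31*a^2 + 42*a + 9)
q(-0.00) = -0.67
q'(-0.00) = 0.89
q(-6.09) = -6.05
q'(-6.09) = 1.22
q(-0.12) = -0.83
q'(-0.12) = 1.99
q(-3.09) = -2.58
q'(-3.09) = 1.07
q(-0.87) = -0.44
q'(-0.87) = 1.06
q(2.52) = -44.72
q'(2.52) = -277.78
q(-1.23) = -0.78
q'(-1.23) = 0.88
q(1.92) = -6.35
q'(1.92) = -13.92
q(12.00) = 20.11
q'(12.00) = 1.23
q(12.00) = 20.11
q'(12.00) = 1.23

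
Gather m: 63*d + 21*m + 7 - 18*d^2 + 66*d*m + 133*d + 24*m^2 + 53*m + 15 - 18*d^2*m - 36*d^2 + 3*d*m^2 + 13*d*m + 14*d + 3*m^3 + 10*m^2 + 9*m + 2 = -54*d^2 + 210*d + 3*m^3 + m^2*(3*d + 34) + m*(-18*d^2 + 79*d + 83) + 24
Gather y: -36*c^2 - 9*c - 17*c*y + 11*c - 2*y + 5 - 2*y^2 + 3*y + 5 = -36*c^2 + 2*c - 2*y^2 + y*(1 - 17*c) + 10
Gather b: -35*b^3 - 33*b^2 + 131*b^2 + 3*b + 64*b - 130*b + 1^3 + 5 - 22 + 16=-35*b^3 + 98*b^2 - 63*b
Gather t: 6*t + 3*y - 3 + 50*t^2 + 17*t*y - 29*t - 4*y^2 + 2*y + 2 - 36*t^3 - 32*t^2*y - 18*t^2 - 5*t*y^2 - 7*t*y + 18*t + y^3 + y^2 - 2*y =-36*t^3 + t^2*(32 - 32*y) + t*(-5*y^2 + 10*y - 5) + y^3 - 3*y^2 + 3*y - 1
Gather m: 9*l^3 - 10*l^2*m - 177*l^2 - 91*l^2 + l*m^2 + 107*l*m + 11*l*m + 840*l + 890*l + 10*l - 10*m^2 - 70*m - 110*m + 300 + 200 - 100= 9*l^3 - 268*l^2 + 1740*l + m^2*(l - 10) + m*(-10*l^2 + 118*l - 180) + 400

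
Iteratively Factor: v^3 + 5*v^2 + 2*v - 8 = (v + 2)*(v^2 + 3*v - 4) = (v - 1)*(v + 2)*(v + 4)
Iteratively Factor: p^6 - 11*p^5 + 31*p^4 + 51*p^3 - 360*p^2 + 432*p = (p)*(p^5 - 11*p^4 + 31*p^3 + 51*p^2 - 360*p + 432) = p*(p - 3)*(p^4 - 8*p^3 + 7*p^2 + 72*p - 144) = p*(p - 4)*(p - 3)*(p^3 - 4*p^2 - 9*p + 36) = p*(p - 4)*(p - 3)*(p + 3)*(p^2 - 7*p + 12) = p*(p - 4)*(p - 3)^2*(p + 3)*(p - 4)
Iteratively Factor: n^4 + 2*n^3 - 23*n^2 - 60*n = (n - 5)*(n^3 + 7*n^2 + 12*n) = n*(n - 5)*(n^2 + 7*n + 12) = n*(n - 5)*(n + 3)*(n + 4)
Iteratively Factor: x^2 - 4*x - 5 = (x + 1)*(x - 5)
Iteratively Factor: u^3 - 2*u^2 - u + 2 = (u - 2)*(u^2 - 1) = (u - 2)*(u - 1)*(u + 1)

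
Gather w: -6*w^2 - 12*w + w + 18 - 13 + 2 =-6*w^2 - 11*w + 7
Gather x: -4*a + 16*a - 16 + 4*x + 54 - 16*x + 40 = 12*a - 12*x + 78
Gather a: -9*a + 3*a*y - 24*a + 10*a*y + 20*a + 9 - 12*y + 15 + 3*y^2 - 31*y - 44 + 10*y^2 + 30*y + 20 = a*(13*y - 13) + 13*y^2 - 13*y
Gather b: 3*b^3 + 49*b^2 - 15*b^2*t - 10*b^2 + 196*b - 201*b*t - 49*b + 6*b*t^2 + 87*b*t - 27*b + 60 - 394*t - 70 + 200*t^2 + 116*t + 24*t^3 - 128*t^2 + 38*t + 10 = 3*b^3 + b^2*(39 - 15*t) + b*(6*t^2 - 114*t + 120) + 24*t^3 + 72*t^2 - 240*t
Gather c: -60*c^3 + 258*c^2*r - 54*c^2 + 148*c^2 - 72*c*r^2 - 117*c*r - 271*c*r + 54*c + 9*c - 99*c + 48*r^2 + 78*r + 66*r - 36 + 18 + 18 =-60*c^3 + c^2*(258*r + 94) + c*(-72*r^2 - 388*r - 36) + 48*r^2 + 144*r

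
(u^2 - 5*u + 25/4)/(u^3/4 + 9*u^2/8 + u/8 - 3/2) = 2*(4*u^2 - 20*u + 25)/(2*u^3 + 9*u^2 + u - 12)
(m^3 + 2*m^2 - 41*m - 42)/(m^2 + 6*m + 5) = (m^2 + m - 42)/(m + 5)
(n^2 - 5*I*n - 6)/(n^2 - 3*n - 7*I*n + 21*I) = (n^2 - 5*I*n - 6)/(n^2 - 3*n - 7*I*n + 21*I)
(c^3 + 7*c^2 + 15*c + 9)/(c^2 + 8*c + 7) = (c^2 + 6*c + 9)/(c + 7)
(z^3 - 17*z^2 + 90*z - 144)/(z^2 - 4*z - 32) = (z^2 - 9*z + 18)/(z + 4)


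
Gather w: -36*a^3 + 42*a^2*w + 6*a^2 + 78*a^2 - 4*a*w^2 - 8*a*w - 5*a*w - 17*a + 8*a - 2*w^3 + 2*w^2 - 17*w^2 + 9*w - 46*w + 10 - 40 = -36*a^3 + 84*a^2 - 9*a - 2*w^3 + w^2*(-4*a - 15) + w*(42*a^2 - 13*a - 37) - 30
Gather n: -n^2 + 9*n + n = -n^2 + 10*n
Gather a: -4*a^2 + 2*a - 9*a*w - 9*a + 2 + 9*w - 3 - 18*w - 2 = -4*a^2 + a*(-9*w - 7) - 9*w - 3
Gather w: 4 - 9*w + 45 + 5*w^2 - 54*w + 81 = 5*w^2 - 63*w + 130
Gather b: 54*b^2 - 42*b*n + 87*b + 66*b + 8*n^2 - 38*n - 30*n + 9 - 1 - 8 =54*b^2 + b*(153 - 42*n) + 8*n^2 - 68*n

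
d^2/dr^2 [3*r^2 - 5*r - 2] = 6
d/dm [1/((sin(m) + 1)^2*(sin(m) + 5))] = -(3*sin(m) + 11)*cos(m)/((sin(m) + 1)^3*(sin(m) + 5)^2)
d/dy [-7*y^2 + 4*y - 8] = 4 - 14*y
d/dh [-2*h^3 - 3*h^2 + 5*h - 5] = -6*h^2 - 6*h + 5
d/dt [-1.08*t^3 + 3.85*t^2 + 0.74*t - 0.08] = -3.24*t^2 + 7.7*t + 0.74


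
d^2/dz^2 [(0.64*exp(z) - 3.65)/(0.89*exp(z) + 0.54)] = (1.940814 - 3.198749*exp(z))*exp(z)/(0.704969*exp(3*z) + 1.283202*exp(2*z) + 0.778572*exp(z) + 0.157464)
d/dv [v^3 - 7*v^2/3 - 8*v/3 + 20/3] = 3*v^2 - 14*v/3 - 8/3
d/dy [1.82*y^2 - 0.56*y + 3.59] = 3.64*y - 0.56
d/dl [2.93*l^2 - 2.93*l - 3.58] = 5.86*l - 2.93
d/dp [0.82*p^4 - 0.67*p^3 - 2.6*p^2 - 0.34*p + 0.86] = 3.28*p^3 - 2.01*p^2 - 5.2*p - 0.34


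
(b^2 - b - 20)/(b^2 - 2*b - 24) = (b - 5)/(b - 6)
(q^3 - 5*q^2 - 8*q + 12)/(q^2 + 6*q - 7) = (q^2 - 4*q - 12)/(q + 7)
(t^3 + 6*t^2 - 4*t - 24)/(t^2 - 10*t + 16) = (t^2 + 8*t + 12)/(t - 8)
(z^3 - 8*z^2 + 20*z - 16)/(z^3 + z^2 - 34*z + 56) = (z - 2)/(z + 7)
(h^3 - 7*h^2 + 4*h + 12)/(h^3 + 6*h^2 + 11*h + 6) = (h^2 - 8*h + 12)/(h^2 + 5*h + 6)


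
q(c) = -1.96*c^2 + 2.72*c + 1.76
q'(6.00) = -20.80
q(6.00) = -52.48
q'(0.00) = 2.72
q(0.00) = 1.76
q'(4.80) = -16.10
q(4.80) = -30.34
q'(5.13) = -17.39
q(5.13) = -35.87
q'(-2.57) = 12.79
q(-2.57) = -18.18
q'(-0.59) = 5.03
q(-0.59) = -0.53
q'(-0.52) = 4.76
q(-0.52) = -0.18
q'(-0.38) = 4.21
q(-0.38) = 0.44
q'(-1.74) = 9.54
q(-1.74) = -8.91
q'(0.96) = -1.04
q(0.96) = 2.56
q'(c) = 2.72 - 3.92*c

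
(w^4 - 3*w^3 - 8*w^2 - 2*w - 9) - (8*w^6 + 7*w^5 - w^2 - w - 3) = -8*w^6 - 7*w^5 + w^4 - 3*w^3 - 7*w^2 - w - 6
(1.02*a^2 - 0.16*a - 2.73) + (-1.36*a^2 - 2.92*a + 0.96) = -0.34*a^2 - 3.08*a - 1.77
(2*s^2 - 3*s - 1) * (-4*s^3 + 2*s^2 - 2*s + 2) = -8*s^5 + 16*s^4 - 6*s^3 + 8*s^2 - 4*s - 2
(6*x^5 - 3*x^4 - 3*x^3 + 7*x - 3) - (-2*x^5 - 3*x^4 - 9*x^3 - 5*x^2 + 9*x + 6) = 8*x^5 + 6*x^3 + 5*x^2 - 2*x - 9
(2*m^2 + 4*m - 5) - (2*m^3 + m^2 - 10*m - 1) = -2*m^3 + m^2 + 14*m - 4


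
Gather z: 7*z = 7*z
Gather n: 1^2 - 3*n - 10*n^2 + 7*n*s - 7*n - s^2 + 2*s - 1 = -10*n^2 + n*(7*s - 10) - s^2 + 2*s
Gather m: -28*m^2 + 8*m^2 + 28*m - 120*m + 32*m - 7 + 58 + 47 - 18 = -20*m^2 - 60*m + 80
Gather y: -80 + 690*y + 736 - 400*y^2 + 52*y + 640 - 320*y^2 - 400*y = -720*y^2 + 342*y + 1296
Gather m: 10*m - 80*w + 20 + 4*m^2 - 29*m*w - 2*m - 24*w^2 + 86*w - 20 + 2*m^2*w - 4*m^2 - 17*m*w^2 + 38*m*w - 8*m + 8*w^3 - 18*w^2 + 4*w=2*m^2*w + m*(-17*w^2 + 9*w) + 8*w^3 - 42*w^2 + 10*w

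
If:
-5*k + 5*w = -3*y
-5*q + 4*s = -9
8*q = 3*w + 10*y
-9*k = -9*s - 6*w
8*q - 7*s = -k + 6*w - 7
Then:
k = 4227/806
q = 4543/1209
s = 5917/2418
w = 1691/403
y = 325/186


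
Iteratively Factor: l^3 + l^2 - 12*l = (l)*(l^2 + l - 12) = l*(l + 4)*(l - 3)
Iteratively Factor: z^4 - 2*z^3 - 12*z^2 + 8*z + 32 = (z - 4)*(z^3 + 2*z^2 - 4*z - 8) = (z - 4)*(z + 2)*(z^2 - 4) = (z - 4)*(z - 2)*(z + 2)*(z + 2)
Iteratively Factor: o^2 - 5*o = (o - 5)*(o)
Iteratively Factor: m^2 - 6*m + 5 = (m - 5)*(m - 1)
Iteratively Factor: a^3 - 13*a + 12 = (a - 3)*(a^2 + 3*a - 4) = (a - 3)*(a - 1)*(a + 4)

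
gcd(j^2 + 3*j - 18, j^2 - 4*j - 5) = 1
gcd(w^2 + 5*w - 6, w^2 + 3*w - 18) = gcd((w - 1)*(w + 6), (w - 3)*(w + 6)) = w + 6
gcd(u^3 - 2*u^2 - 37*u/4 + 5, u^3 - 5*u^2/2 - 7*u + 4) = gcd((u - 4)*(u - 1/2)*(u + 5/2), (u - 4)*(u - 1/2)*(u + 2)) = u^2 - 9*u/2 + 2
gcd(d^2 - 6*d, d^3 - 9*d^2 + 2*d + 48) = 1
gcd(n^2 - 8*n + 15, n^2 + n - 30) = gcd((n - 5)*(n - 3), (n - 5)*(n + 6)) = n - 5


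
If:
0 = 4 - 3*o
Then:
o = 4/3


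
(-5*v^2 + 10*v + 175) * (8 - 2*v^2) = 10*v^4 - 20*v^3 - 390*v^2 + 80*v + 1400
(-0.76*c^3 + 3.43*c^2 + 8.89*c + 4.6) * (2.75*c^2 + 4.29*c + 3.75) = -2.09*c^5 + 6.1721*c^4 + 36.3122*c^3 + 63.6506*c^2 + 53.0715*c + 17.25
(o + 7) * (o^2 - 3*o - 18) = o^3 + 4*o^2 - 39*o - 126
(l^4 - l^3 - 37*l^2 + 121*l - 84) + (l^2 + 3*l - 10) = l^4 - l^3 - 36*l^2 + 124*l - 94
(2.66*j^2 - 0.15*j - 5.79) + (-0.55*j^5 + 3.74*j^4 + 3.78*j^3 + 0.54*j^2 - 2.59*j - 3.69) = -0.55*j^5 + 3.74*j^4 + 3.78*j^3 + 3.2*j^2 - 2.74*j - 9.48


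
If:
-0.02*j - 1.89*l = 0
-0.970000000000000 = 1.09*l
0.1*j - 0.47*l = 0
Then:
No Solution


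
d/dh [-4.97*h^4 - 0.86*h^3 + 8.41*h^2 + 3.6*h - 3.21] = -19.88*h^3 - 2.58*h^2 + 16.82*h + 3.6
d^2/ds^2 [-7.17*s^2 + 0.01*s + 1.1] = -14.3400000000000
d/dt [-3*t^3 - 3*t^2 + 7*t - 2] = -9*t^2 - 6*t + 7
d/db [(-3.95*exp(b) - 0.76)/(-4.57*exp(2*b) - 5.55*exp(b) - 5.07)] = (-18.0515*exp(2*b) - 6.9464*exp(b) + 15.8085)*exp(b)/(20.8849*exp(4*b) + 50.727*exp(3*b) + 77.1423*exp(2*b) + 56.277*exp(b) + 25.7049)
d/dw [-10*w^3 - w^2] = 2*w*(-15*w - 1)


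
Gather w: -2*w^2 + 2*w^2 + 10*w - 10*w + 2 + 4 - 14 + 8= 0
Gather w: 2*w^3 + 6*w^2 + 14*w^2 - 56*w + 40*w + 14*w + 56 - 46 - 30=2*w^3 + 20*w^2 - 2*w - 20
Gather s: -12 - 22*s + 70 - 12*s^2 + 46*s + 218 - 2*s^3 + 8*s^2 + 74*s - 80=-2*s^3 - 4*s^2 + 98*s + 196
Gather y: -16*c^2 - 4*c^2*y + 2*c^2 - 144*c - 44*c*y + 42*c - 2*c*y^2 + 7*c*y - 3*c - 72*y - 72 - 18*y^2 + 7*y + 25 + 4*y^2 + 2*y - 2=-14*c^2 - 105*c + y^2*(-2*c - 14) + y*(-4*c^2 - 37*c - 63) - 49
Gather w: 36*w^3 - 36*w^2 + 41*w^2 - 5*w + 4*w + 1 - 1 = 36*w^3 + 5*w^2 - w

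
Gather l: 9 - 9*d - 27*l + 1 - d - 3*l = -10*d - 30*l + 10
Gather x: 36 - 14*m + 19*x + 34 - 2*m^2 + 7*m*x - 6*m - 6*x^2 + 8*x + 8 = -2*m^2 - 20*m - 6*x^2 + x*(7*m + 27) + 78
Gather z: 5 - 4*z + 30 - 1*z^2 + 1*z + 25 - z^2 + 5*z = -2*z^2 + 2*z + 60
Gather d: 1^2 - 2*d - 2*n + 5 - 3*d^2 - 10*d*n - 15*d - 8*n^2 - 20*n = -3*d^2 + d*(-10*n - 17) - 8*n^2 - 22*n + 6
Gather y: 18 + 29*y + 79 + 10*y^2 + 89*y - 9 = 10*y^2 + 118*y + 88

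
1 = 1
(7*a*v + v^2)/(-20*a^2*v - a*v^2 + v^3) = (7*a + v)/(-20*a^2 - a*v + v^2)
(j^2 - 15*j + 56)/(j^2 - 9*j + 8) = (j - 7)/(j - 1)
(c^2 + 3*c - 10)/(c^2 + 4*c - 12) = (c + 5)/(c + 6)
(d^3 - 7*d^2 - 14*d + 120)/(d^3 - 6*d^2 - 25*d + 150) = (d + 4)/(d + 5)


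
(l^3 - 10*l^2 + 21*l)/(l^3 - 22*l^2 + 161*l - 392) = l*(l - 3)/(l^2 - 15*l + 56)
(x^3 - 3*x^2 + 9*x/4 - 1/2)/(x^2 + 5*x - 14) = (x^2 - x + 1/4)/(x + 7)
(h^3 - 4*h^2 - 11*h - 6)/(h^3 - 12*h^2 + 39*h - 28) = (h^3 - 4*h^2 - 11*h - 6)/(h^3 - 12*h^2 + 39*h - 28)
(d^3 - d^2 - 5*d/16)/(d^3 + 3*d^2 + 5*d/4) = (16*d^2 - 16*d - 5)/(4*(4*d^2 + 12*d + 5))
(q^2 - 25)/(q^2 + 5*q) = (q - 5)/q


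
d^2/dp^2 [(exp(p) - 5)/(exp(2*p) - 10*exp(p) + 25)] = (exp(p) + 5)*exp(p)/(exp(3*p) - 15*exp(2*p) + 75*exp(p) - 125)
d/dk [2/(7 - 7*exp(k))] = 1/(14*sinh(k/2)^2)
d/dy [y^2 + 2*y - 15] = 2*y + 2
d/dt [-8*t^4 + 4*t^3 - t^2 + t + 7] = -32*t^3 + 12*t^2 - 2*t + 1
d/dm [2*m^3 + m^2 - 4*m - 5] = 6*m^2 + 2*m - 4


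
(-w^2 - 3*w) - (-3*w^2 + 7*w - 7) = 2*w^2 - 10*w + 7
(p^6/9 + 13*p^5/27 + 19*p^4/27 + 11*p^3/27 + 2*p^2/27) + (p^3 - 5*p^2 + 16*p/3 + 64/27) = p^6/9 + 13*p^5/27 + 19*p^4/27 + 38*p^3/27 - 133*p^2/27 + 16*p/3 + 64/27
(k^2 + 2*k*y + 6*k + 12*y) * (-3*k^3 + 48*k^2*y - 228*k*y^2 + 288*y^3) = -3*k^5 + 42*k^4*y - 18*k^4 - 132*k^3*y^2 + 252*k^3*y - 168*k^2*y^3 - 792*k^2*y^2 + 576*k*y^4 - 1008*k*y^3 + 3456*y^4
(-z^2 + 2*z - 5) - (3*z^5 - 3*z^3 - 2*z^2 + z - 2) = -3*z^5 + 3*z^3 + z^2 + z - 3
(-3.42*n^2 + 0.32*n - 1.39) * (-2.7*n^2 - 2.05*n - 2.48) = 9.234*n^4 + 6.147*n^3 + 11.5786*n^2 + 2.0559*n + 3.4472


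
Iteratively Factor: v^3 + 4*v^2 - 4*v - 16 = (v + 2)*(v^2 + 2*v - 8) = (v - 2)*(v + 2)*(v + 4)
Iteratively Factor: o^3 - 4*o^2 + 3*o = (o - 1)*(o^2 - 3*o) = (o - 3)*(o - 1)*(o)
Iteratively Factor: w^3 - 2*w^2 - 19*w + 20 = (w + 4)*(w^2 - 6*w + 5) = (w - 5)*(w + 4)*(w - 1)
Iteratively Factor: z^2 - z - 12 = (z + 3)*(z - 4)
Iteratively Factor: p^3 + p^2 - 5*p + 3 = (p - 1)*(p^2 + 2*p - 3) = (p - 1)*(p + 3)*(p - 1)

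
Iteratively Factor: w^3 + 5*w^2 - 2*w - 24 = (w + 3)*(w^2 + 2*w - 8) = (w + 3)*(w + 4)*(w - 2)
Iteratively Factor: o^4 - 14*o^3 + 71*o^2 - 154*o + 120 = (o - 4)*(o^3 - 10*o^2 + 31*o - 30) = (o - 4)*(o - 3)*(o^2 - 7*o + 10) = (o - 5)*(o - 4)*(o - 3)*(o - 2)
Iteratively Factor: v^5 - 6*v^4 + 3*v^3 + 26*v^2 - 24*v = (v + 2)*(v^4 - 8*v^3 + 19*v^2 - 12*v) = v*(v + 2)*(v^3 - 8*v^2 + 19*v - 12) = v*(v - 3)*(v + 2)*(v^2 - 5*v + 4) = v*(v - 3)*(v - 1)*(v + 2)*(v - 4)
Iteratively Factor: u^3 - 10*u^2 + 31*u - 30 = (u - 3)*(u^2 - 7*u + 10) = (u - 5)*(u - 3)*(u - 2)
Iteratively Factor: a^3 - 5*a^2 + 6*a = (a - 2)*(a^2 - 3*a) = (a - 3)*(a - 2)*(a)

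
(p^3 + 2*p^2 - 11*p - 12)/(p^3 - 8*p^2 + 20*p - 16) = (p^3 + 2*p^2 - 11*p - 12)/(p^3 - 8*p^2 + 20*p - 16)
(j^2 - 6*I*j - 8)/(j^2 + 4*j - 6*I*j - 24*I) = (j^2 - 6*I*j - 8)/(j^2 + j*(4 - 6*I) - 24*I)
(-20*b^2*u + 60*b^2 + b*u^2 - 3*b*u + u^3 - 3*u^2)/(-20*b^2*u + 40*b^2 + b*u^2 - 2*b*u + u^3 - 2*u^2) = (u - 3)/(u - 2)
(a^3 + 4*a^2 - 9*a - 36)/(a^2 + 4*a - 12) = (a^3 + 4*a^2 - 9*a - 36)/(a^2 + 4*a - 12)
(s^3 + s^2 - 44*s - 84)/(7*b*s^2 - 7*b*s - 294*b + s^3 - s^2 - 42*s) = (s + 2)/(7*b + s)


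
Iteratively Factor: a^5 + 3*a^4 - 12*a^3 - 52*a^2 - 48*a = (a + 2)*(a^4 + a^3 - 14*a^2 - 24*a) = (a + 2)^2*(a^3 - a^2 - 12*a) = (a + 2)^2*(a + 3)*(a^2 - 4*a) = a*(a + 2)^2*(a + 3)*(a - 4)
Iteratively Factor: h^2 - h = (h - 1)*(h)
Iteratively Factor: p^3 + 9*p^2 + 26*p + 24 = (p + 2)*(p^2 + 7*p + 12) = (p + 2)*(p + 4)*(p + 3)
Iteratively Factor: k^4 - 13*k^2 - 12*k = (k + 1)*(k^3 - k^2 - 12*k) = (k + 1)*(k + 3)*(k^2 - 4*k) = (k - 4)*(k + 1)*(k + 3)*(k)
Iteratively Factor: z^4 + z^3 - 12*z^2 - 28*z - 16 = (z + 2)*(z^3 - z^2 - 10*z - 8) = (z - 4)*(z + 2)*(z^2 + 3*z + 2) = (z - 4)*(z + 1)*(z + 2)*(z + 2)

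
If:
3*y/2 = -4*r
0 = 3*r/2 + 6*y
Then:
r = 0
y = 0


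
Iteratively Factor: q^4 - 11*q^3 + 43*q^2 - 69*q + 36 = (q - 3)*(q^3 - 8*q^2 + 19*q - 12) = (q - 4)*(q - 3)*(q^2 - 4*q + 3) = (q - 4)*(q - 3)^2*(q - 1)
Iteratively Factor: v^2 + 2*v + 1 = (v + 1)*(v + 1)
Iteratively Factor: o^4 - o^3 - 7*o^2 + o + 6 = (o + 2)*(o^3 - 3*o^2 - o + 3) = (o + 1)*(o + 2)*(o^2 - 4*o + 3) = (o - 3)*(o + 1)*(o + 2)*(o - 1)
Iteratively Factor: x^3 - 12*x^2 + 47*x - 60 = (x - 5)*(x^2 - 7*x + 12) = (x - 5)*(x - 3)*(x - 4)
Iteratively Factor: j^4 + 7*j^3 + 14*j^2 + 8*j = (j + 4)*(j^3 + 3*j^2 + 2*j) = j*(j + 4)*(j^2 + 3*j + 2) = j*(j + 1)*(j + 4)*(j + 2)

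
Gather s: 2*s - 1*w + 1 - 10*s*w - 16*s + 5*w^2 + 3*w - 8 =s*(-10*w - 14) + 5*w^2 + 2*w - 7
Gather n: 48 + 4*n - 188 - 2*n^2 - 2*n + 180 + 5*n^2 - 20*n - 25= 3*n^2 - 18*n + 15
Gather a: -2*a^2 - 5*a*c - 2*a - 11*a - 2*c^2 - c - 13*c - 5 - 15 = -2*a^2 + a*(-5*c - 13) - 2*c^2 - 14*c - 20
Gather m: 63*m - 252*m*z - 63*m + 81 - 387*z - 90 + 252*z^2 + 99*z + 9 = -252*m*z + 252*z^2 - 288*z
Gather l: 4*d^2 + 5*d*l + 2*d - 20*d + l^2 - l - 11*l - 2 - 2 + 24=4*d^2 - 18*d + l^2 + l*(5*d - 12) + 20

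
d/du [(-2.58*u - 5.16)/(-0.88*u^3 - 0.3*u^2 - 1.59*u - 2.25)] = (2.2704*u^3 + 0.774*u^2 + 4.1022*u - (2.58*u + 5.16)*(2.64*u^2 + 0.6*u + 1.59) + 5.805)/(0.88*u^3 + 0.3*u^2 + 1.59*u + 2.25)^2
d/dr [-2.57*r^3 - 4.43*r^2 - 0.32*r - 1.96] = -7.71*r^2 - 8.86*r - 0.32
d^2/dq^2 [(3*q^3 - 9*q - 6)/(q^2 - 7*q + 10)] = 216/(q^3 - 15*q^2 + 75*q - 125)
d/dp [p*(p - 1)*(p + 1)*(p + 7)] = 4*p^3 + 21*p^2 - 2*p - 7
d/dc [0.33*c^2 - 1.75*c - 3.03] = 0.66*c - 1.75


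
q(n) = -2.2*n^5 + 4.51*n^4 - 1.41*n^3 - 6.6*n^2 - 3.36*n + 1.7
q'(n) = -11.0*n^4 + 18.04*n^3 - 4.23*n^2 - 13.2*n - 3.36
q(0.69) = -3.55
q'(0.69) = -11.05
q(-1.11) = 9.78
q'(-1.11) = -35.29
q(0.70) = -3.66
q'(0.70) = -11.13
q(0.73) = -3.99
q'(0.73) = -11.36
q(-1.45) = 31.03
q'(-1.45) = -96.74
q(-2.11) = 174.05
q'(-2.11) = -381.84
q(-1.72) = 67.72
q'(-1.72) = -181.24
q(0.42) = -0.87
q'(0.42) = -8.66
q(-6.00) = 23040.98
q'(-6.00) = -18229.08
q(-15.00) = 1902269.60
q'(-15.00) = -618517.11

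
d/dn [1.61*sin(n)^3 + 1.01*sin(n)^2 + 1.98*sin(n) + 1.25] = (4.83*sin(n)^2 + 2.02*sin(n) + 1.98)*cos(n)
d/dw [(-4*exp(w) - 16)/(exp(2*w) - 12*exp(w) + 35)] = 4*(2*(exp(w) - 6)*(exp(w) + 4) - exp(2*w) + 12*exp(w) - 35)*exp(w)/(exp(2*w) - 12*exp(w) + 35)^2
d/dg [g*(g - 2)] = 2*g - 2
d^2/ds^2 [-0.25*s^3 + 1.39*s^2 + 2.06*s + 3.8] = 2.78 - 1.5*s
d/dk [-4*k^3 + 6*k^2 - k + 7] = -12*k^2 + 12*k - 1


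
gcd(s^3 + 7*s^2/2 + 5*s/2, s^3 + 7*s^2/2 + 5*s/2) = s^3 + 7*s^2/2 + 5*s/2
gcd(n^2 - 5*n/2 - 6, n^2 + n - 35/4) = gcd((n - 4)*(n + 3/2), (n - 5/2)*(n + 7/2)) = 1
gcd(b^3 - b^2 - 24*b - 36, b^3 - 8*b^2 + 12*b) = b - 6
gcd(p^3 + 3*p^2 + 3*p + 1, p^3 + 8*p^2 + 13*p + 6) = p^2 + 2*p + 1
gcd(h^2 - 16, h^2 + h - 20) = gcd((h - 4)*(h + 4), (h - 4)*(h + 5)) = h - 4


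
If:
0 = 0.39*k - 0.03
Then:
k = 0.08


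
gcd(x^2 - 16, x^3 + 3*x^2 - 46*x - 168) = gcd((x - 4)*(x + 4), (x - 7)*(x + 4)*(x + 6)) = x + 4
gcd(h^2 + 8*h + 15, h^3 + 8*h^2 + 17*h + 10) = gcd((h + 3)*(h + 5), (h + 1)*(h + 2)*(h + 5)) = h + 5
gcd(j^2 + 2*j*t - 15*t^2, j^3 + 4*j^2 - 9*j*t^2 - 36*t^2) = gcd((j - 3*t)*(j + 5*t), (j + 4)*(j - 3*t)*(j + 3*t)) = -j + 3*t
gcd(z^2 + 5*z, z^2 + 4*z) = z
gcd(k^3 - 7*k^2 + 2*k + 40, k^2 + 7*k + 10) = k + 2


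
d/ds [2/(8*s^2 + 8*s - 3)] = 16*(-2*s - 1)/(8*s^2 + 8*s - 3)^2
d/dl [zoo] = 0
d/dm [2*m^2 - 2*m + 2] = 4*m - 2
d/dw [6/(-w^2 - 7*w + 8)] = 6*(2*w + 7)/(w^2 + 7*w - 8)^2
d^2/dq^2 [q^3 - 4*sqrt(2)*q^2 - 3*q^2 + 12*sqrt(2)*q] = 6*q - 8*sqrt(2) - 6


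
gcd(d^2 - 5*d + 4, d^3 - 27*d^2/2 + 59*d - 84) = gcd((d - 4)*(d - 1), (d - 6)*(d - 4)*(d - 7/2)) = d - 4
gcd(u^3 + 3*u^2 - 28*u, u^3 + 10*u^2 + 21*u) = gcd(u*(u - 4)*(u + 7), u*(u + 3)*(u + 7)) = u^2 + 7*u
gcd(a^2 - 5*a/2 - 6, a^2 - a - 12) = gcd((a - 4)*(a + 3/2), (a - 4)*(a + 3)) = a - 4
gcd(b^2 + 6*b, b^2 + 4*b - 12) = b + 6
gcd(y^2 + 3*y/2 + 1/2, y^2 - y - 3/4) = y + 1/2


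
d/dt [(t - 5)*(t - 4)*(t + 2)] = 3*t^2 - 14*t + 2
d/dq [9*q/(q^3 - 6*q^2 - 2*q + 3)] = 9*(-2*q^3 + 6*q^2 + 3)/(q^6 - 12*q^5 + 32*q^4 + 30*q^3 - 32*q^2 - 12*q + 9)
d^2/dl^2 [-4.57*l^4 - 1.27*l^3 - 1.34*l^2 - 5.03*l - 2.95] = -54.84*l^2 - 7.62*l - 2.68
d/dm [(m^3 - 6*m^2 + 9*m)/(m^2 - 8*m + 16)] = (m^3 - 12*m^2 + 39*m - 36)/(m^3 - 12*m^2 + 48*m - 64)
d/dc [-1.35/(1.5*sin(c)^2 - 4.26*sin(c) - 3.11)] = (4.05*sin(c) - 5.751)*cos(c)/(-1.5*sin(c)^2 + 4.26*sin(c) + 3.11)^2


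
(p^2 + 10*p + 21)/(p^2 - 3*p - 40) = (p^2 + 10*p + 21)/(p^2 - 3*p - 40)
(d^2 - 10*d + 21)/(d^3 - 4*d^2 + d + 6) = (d - 7)/(d^2 - d - 2)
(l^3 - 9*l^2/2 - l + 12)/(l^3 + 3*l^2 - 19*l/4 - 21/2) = 2*(l - 4)/(2*l + 7)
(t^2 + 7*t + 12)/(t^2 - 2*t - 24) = (t + 3)/(t - 6)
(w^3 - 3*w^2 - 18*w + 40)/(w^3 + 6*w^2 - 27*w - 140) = (w - 2)/(w + 7)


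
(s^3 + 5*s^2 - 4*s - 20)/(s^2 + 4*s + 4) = (s^2 + 3*s - 10)/(s + 2)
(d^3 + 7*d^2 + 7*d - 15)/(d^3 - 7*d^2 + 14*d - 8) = (d^2 + 8*d + 15)/(d^2 - 6*d + 8)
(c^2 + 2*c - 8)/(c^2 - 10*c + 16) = (c + 4)/(c - 8)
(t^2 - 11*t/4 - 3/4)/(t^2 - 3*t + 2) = (4*t^2 - 11*t - 3)/(4*(t^2 - 3*t + 2))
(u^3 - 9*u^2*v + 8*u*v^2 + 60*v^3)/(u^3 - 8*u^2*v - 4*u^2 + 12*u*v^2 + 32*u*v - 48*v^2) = (u^2 - 3*u*v - 10*v^2)/(u^2 - 2*u*v - 4*u + 8*v)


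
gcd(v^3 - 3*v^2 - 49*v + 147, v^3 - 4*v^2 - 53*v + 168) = v^2 + 4*v - 21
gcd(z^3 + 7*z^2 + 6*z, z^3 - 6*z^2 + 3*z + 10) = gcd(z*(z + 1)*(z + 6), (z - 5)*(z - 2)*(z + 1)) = z + 1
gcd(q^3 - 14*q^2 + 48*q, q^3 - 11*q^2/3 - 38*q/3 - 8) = q - 6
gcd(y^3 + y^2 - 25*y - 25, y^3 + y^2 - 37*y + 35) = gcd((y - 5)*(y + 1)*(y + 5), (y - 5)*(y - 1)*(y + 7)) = y - 5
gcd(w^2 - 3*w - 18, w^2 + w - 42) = w - 6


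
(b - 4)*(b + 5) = b^2 + b - 20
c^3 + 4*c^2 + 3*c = c*(c + 1)*(c + 3)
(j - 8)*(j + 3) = j^2 - 5*j - 24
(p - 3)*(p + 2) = p^2 - p - 6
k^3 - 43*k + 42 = (k - 6)*(k - 1)*(k + 7)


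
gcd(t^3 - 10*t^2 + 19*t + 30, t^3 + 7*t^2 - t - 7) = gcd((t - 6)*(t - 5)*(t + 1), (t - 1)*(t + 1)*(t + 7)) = t + 1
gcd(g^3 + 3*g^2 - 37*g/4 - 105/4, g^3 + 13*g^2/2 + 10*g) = g + 5/2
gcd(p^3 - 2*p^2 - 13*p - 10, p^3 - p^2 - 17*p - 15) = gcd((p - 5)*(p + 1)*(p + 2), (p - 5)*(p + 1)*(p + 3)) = p^2 - 4*p - 5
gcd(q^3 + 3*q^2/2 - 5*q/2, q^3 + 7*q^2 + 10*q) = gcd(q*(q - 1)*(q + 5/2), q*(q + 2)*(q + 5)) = q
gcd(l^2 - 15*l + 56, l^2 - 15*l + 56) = l^2 - 15*l + 56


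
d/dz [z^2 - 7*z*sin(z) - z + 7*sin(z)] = -7*z*cos(z) + 2*z + 7*sqrt(2)*cos(z + pi/4) - 1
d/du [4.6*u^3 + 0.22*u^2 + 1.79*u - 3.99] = 13.8*u^2 + 0.44*u + 1.79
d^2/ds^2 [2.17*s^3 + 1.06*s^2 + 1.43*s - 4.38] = 13.02*s + 2.12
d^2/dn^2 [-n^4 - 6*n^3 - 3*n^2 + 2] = -12*n^2 - 36*n - 6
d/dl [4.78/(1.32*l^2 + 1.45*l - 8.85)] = (-12.6192*l - 6.931)/(1.32*l^2 + 1.45*l - 8.85)^2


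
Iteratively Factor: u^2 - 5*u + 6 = (u - 3)*(u - 2)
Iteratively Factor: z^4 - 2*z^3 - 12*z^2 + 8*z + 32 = (z - 2)*(z^3 - 12*z - 16) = (z - 4)*(z - 2)*(z^2 + 4*z + 4) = (z - 4)*(z - 2)*(z + 2)*(z + 2)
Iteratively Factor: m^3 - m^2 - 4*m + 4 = (m + 2)*(m^2 - 3*m + 2) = (m - 1)*(m + 2)*(m - 2)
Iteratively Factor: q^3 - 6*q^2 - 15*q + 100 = (q - 5)*(q^2 - q - 20) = (q - 5)*(q + 4)*(q - 5)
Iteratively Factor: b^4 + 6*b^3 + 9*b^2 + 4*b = (b + 1)*(b^3 + 5*b^2 + 4*b) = (b + 1)*(b + 4)*(b^2 + b) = b*(b + 1)*(b + 4)*(b + 1)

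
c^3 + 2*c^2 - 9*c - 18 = (c - 3)*(c + 2)*(c + 3)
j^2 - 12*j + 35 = (j - 7)*(j - 5)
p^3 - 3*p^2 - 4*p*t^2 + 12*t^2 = (p - 3)*(p - 2*t)*(p + 2*t)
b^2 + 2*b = b*(b + 2)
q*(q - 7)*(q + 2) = q^3 - 5*q^2 - 14*q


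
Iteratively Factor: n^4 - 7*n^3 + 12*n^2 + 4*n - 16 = (n - 2)*(n^3 - 5*n^2 + 2*n + 8) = (n - 4)*(n - 2)*(n^2 - n - 2) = (n - 4)*(n - 2)*(n + 1)*(n - 2)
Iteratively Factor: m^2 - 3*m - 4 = (m + 1)*(m - 4)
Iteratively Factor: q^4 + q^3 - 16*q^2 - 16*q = (q - 4)*(q^3 + 5*q^2 + 4*q) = q*(q - 4)*(q^2 + 5*q + 4) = q*(q - 4)*(q + 4)*(q + 1)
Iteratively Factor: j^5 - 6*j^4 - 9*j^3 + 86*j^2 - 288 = (j + 2)*(j^4 - 8*j^3 + 7*j^2 + 72*j - 144) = (j - 4)*(j + 2)*(j^3 - 4*j^2 - 9*j + 36) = (j - 4)*(j + 2)*(j + 3)*(j^2 - 7*j + 12) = (j - 4)*(j - 3)*(j + 2)*(j + 3)*(j - 4)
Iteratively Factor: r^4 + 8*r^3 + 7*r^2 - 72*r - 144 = (r - 3)*(r^3 + 11*r^2 + 40*r + 48) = (r - 3)*(r + 3)*(r^2 + 8*r + 16) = (r - 3)*(r + 3)*(r + 4)*(r + 4)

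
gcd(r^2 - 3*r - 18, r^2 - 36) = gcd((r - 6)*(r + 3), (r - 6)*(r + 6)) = r - 6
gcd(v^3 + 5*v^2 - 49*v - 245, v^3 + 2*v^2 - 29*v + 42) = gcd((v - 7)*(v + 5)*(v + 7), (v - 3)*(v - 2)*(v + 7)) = v + 7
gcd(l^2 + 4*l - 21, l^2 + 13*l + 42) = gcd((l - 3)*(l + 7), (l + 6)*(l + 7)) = l + 7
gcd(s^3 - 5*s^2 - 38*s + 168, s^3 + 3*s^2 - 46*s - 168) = s^2 - s - 42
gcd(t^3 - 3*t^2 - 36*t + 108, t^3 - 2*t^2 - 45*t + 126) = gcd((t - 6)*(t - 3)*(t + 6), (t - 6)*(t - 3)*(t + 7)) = t^2 - 9*t + 18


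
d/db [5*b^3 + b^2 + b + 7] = 15*b^2 + 2*b + 1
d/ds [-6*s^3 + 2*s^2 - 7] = 2*s*(2 - 9*s)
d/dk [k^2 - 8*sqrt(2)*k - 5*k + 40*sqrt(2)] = 2*k - 8*sqrt(2) - 5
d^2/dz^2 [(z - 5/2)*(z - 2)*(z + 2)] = 6*z - 5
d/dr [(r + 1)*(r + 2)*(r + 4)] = 3*r^2 + 14*r + 14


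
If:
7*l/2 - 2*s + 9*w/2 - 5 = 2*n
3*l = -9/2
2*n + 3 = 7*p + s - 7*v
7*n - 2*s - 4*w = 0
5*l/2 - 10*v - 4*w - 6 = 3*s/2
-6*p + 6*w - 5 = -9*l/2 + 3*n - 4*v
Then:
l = -3/2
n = 16570/9723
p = -32339/25928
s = -544/9723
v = -56283/25928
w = 19513/6482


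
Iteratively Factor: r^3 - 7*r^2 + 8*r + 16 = (r + 1)*(r^2 - 8*r + 16) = (r - 4)*(r + 1)*(r - 4)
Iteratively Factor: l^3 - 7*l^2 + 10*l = (l - 5)*(l^2 - 2*l) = l*(l - 5)*(l - 2)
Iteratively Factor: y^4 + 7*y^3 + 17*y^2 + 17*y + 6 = (y + 1)*(y^3 + 6*y^2 + 11*y + 6) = (y + 1)*(y + 3)*(y^2 + 3*y + 2) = (y + 1)*(y + 2)*(y + 3)*(y + 1)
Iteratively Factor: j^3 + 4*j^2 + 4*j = (j + 2)*(j^2 + 2*j) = (j + 2)^2*(j)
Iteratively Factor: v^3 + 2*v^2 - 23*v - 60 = (v + 4)*(v^2 - 2*v - 15) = (v - 5)*(v + 4)*(v + 3)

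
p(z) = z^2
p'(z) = 2*z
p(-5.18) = 26.83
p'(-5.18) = -10.36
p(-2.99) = 8.94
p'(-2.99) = -5.98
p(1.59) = 2.53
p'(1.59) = 3.18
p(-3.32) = 11.02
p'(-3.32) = -6.64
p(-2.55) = 6.50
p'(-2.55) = -5.10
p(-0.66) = 0.44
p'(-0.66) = -1.32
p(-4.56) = 20.79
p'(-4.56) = -9.12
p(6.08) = 36.97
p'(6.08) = 12.16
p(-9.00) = 81.00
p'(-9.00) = -18.00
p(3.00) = 9.00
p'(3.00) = 6.00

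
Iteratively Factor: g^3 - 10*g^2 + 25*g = (g)*(g^2 - 10*g + 25) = g*(g - 5)*(g - 5)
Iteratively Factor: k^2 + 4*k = (k)*(k + 4)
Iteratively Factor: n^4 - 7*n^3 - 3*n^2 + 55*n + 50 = (n - 5)*(n^3 - 2*n^2 - 13*n - 10) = (n - 5)*(n + 2)*(n^2 - 4*n - 5) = (n - 5)*(n + 1)*(n + 2)*(n - 5)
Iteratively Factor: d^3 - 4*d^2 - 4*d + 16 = (d - 2)*(d^2 - 2*d - 8) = (d - 2)*(d + 2)*(d - 4)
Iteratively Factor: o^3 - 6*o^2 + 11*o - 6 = (o - 2)*(o^2 - 4*o + 3) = (o - 2)*(o - 1)*(o - 3)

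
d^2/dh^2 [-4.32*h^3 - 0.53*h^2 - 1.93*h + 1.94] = -25.92*h - 1.06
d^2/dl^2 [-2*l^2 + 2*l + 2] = -4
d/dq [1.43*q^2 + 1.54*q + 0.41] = 2.86*q + 1.54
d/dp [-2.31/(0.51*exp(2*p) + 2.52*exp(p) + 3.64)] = (2.3562*exp(p) + 5.8212)*exp(p)/(0.51*exp(2*p) + 2.52*exp(p) + 3.64)^2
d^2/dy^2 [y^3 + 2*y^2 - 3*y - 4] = 6*y + 4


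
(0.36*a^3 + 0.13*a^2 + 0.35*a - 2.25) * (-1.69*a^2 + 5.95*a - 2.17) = -0.6084*a^5 + 1.9223*a^4 - 0.5992*a^3 + 5.6029*a^2 - 14.147*a + 4.8825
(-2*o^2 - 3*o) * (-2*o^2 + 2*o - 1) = 4*o^4 + 2*o^3 - 4*o^2 + 3*o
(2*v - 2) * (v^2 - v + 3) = 2*v^3 - 4*v^2 + 8*v - 6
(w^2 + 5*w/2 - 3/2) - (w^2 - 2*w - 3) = 9*w/2 + 3/2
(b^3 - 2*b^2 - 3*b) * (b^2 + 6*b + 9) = b^5 + 4*b^4 - 6*b^3 - 36*b^2 - 27*b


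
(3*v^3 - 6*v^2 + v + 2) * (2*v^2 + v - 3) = 6*v^5 - 9*v^4 - 13*v^3 + 23*v^2 - v - 6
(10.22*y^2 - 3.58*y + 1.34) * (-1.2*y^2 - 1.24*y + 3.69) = -12.264*y^4 - 8.3768*y^3 + 40.543*y^2 - 14.8718*y + 4.9446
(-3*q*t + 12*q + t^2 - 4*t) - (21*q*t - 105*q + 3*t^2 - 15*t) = -24*q*t + 117*q - 2*t^2 + 11*t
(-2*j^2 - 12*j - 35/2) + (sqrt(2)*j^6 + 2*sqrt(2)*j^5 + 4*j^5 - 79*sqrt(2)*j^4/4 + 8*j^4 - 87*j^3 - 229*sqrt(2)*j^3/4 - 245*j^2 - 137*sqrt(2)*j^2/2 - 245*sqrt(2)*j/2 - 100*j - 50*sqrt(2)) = sqrt(2)*j^6 + 2*sqrt(2)*j^5 + 4*j^5 - 79*sqrt(2)*j^4/4 + 8*j^4 - 87*j^3 - 229*sqrt(2)*j^3/4 - 247*j^2 - 137*sqrt(2)*j^2/2 - 245*sqrt(2)*j/2 - 112*j - 50*sqrt(2) - 35/2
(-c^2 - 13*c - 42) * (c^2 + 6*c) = -c^4 - 19*c^3 - 120*c^2 - 252*c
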